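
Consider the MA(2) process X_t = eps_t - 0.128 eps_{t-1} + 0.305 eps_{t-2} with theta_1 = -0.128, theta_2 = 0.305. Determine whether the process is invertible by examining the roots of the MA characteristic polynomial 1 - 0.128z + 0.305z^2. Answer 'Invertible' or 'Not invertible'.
\text{Invertible}

The MA(q) characteristic polynomial is P(z) = 1 - 0.128z + 0.305z^2.
Invertibility requires all roots to lie outside the unit circle, i.e. |z| > 1 for every root.
Set 1 + (-0.128) z + (0.305) z^2 = 0, i.e. a z^2 + b z + c = 0 with a = 0.305, b = -0.128, c = 1.
Discriminant D = b^2 - 4ac = (-0.128)^2 - 4*(0.305)*1 = 0.016384 - (1.22) = -1.203616.
D < 0, so the roots are the complex-conjugate pair z = (-b +/- i sqrt(-D)) / (2a) = 0.2098 +/- 1.7985i.
For a conjugate pair |z|^2 = z * conj(z) = (product of roots) = c/a = 1/(0.305) = 3.278689, so |z| = sqrt(3.278689) = 1.8107 for both roots.
Moduli of all roots: 1.8107, 1.8107.
All moduli strictly greater than 1? Yes.
Verdict: Invertible.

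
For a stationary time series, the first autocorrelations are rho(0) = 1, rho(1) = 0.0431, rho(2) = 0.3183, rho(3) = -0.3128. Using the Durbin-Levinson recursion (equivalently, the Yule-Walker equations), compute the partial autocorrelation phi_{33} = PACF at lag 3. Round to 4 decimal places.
\phi_{33} = -0.3741

The PACF at lag k is phi_{kk}, the last component of the solution
to the Yule-Walker system G_k phi = r_k where
  (G_k)_{ij} = rho(|i - j|), (r_k)_i = rho(i), i,j = 1..k.
Equivalently, Durbin-Levinson gives phi_{kk} iteratively:
  phi_{11} = rho(1)
  phi_{kk} = [rho(k) - sum_{j=1..k-1} phi_{k-1,j} rho(k-j)]
            / [1 - sum_{j=1..k-1} phi_{k-1,j} rho(j)],
  phi_{k,j} = phi_{k-1,j} - phi_{kk} phi_{k-1,k-j},  j = 1..k-1.
Step k = 1:
  phi_11 = rho(1) = 0.0431.
Step k = 2:
  phi_22 = [rho(2) - phi_11 rho(1)] / [1 - phi_11 rho(1)] = [0.3183 - (0.0431)(0.0431)] / [1 - (0.0431)(0.0431)]
         = 0.31644239 / 0.99814239 = 0.317031.
  Update: phi_21 = phi_11 - phi_22 phi_11 = 0.0431 - (0.317031)(0.0431) = 0.029436.
Step k = 3:
  phi_33 = [rho(3) - phi_21 rho(2) - phi_22 rho(1)] / [1 - phi_21 rho(1) - phi_22 rho(2)]
    numerator   = -0.3128 - (0.029436)(0.3183) - (0.317031)(0.0431) = -0.33583351
    denominator = 1 - (0.029436)(0.0431) - (0.317031)(0.3183) = 0.89782024
  phi_33 = -0.33583351 / 0.89782024 = -0.3741.
Therefore phi_{33} = -0.3741.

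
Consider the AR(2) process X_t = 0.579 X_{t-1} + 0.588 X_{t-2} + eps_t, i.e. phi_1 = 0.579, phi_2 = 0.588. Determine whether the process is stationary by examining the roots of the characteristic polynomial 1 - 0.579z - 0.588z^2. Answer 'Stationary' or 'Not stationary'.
\text{Not stationary}

The AR(p) characteristic polynomial is P(z) = 1 - 0.579z - 0.588z^2.
Stationarity requires all roots to lie outside the unit circle, i.e. |z| > 1 for every root.
Set 1 + (-0.579) z + (-0.588) z^2 = 0, i.e. a z^2 + b z + c = 0 with a = -0.588, b = -0.579, c = 1.
Discriminant D = b^2 - 4ac = (-0.579)^2 - 4*(-0.588)*1 = 0.335241 - (-2.352) = 2.687241.
D >= 0, so the roots are real: z = (-b +/- sqrt(D)) / (2a) = (0.579 +/- 1.639281) / (-1.176).
  z_1 = (0.579 + 1.639281) / (-1.176) = -1.8863,   |z_1| = 1.8863.
  z_2 = (0.579 - 1.639281) / (-1.176) = 0.9016,   |z_2| = 0.9016.
Moduli of all roots: 1.8863, 0.9016.
All moduli strictly greater than 1? No.
Verdict: Not stationary.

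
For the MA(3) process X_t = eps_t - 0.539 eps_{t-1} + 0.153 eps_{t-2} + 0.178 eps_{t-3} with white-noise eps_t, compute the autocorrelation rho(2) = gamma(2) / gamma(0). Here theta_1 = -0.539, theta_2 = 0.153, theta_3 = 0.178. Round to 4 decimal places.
\rho(2) = 0.0424

For an MA(q) process with theta_0 = 1, the autocovariance is
  gamma(k) = sigma^2 * sum_{i=0..q-k} theta_i * theta_{i+k},
and rho(k) = gamma(k) / gamma(0). Sigma^2 cancels.
  numerator   = (1)*(0.153) + (-0.539)*(0.178) = 0.057058.
  denominator = (1)^2 + (-0.539)^2 + (0.153)^2 + (0.178)^2 = 1.345614.
  rho(2) = 0.057058 / 1.345614 = 0.0424.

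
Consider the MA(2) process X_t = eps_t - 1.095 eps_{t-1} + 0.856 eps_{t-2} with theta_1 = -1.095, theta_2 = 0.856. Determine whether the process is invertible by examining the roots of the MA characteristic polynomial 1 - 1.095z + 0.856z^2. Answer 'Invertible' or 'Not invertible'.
\text{Invertible}

The MA(q) characteristic polynomial is P(z) = 1 - 1.095z + 0.856z^2.
Invertibility requires all roots to lie outside the unit circle, i.e. |z| > 1 for every root.
Set 1 + (-1.095) z + (0.856) z^2 = 0, i.e. a z^2 + b z + c = 0 with a = 0.856, b = -1.095, c = 1.
Discriminant D = b^2 - 4ac = (-1.095)^2 - 4*(0.856)*1 = 1.199025 - (3.424) = -2.224975.
D < 0, so the roots are the complex-conjugate pair z = (-b +/- i sqrt(-D)) / (2a) = 0.6396 +/- 0.8713i.
For a conjugate pair |z|^2 = z * conj(z) = (product of roots) = c/a = 1/(0.856) = 1.168224, so |z| = sqrt(1.168224) = 1.0808 for both roots.
Moduli of all roots: 1.0808, 1.0808.
All moduli strictly greater than 1? Yes.
Verdict: Invertible.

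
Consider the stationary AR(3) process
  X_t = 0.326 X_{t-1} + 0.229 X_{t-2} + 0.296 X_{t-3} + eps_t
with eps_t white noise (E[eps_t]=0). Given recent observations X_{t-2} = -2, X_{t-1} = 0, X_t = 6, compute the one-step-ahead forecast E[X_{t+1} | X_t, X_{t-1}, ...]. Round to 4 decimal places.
E[X_{t+1} \mid \mathcal F_t] = 1.3640

For an AR(p) model X_t = c + sum_i phi_i X_{t-i} + eps_t, the
one-step-ahead conditional mean is
  E[X_{t+1} | X_t, ...] = c + sum_i phi_i X_{t+1-i}.
Substitute known values:
  E[X_{t+1} | ...] = (0.326) * (6) + (0.229) * (0) + (0.296) * (-2)
                   = 1.3640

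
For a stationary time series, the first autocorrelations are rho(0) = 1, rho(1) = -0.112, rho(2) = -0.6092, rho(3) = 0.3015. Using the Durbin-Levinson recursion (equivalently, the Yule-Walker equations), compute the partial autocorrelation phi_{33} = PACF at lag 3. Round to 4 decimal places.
\phi_{33} = 0.2010

The PACF at lag k is phi_{kk}, the last component of the solution
to the Yule-Walker system G_k phi = r_k where
  (G_k)_{ij} = rho(|i - j|), (r_k)_i = rho(i), i,j = 1..k.
Equivalently, Durbin-Levinson gives phi_{kk} iteratively:
  phi_{11} = rho(1)
  phi_{kk} = [rho(k) - sum_{j=1..k-1} phi_{k-1,j} rho(k-j)]
            / [1 - sum_{j=1..k-1} phi_{k-1,j} rho(j)],
  phi_{k,j} = phi_{k-1,j} - phi_{kk} phi_{k-1,k-j},  j = 1..k-1.
Step k = 1:
  phi_11 = rho(1) = -0.112.
Step k = 2:
  phi_22 = [rho(2) - phi_11 rho(1)] / [1 - phi_11 rho(1)] = [-0.6092 - (-0.112)(-0.112)] / [1 - (-0.112)(-0.112)]
         = -0.621744 / 0.987456 = -0.629642.
  Update: phi_21 = phi_11 - phi_22 phi_11 = -0.112 - (-0.629642)(-0.112) = -0.18252.
Step k = 3:
  phi_33 = [rho(3) - phi_21 rho(2) - phi_22 rho(1)] / [1 - phi_21 rho(1) - phi_22 rho(2)]
    numerator   = 0.3015 - (-0.18252)(-0.6092) - (-0.629642)(-0.112) = 0.11978893
    denominator = 1 - (-0.18252)(-0.112) - (-0.629642)(-0.6092) = 0.59597972
  phi_33 = 0.11978893 / 0.59597972 = 0.201.
Therefore phi_{33} = 0.2010.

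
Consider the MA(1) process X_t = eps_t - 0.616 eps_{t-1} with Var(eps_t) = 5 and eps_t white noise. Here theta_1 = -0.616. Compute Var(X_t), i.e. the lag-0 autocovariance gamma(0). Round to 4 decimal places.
\gamma(0) = 6.8973

For an MA(q) process X_t = eps_t + sum_i theta_i eps_{t-i} with
Var(eps_t) = sigma^2, the variance is
  gamma(0) = sigma^2 * (1 + sum_i theta_i^2).
  sum_i theta_i^2 = (-0.616)^2 = 0.379456.
  gamma(0) = 5 * (1 + 0.379456) = 5 * 1.379456 = 6.89728, which rounds to 6.8973.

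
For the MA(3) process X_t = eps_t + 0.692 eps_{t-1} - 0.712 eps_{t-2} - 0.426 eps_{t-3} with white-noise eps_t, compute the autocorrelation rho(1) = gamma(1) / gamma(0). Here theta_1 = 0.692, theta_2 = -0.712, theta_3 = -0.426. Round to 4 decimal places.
\rho(1) = 0.2319

For an MA(q) process with theta_0 = 1, the autocovariance is
  gamma(k) = sigma^2 * sum_{i=0..q-k} theta_i * theta_{i+k},
and rho(k) = gamma(k) / gamma(0). Sigma^2 cancels.
  numerator   = (1)*(0.692) + (0.692)*(-0.712) + (-0.712)*(-0.426) = 0.502608.
  denominator = (1)^2 + (0.692)^2 + (-0.712)^2 + (-0.426)^2 = 2.167284.
  rho(1) = 0.502608 / 2.167284 = 0.2319.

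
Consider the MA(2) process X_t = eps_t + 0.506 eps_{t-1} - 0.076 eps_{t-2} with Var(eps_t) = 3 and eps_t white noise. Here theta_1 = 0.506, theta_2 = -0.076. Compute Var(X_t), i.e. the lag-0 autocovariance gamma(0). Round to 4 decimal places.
\gamma(0) = 3.7854

For an MA(q) process X_t = eps_t + sum_i theta_i eps_{t-i} with
Var(eps_t) = sigma^2, the variance is
  gamma(0) = sigma^2 * (1 + sum_i theta_i^2).
  sum_i theta_i^2 = (0.506)^2 + (-0.076)^2 = 0.256036 + 0.005776 = 0.261812.
  gamma(0) = 3 * (1 + 0.261812) = 3 * 1.261812 = 3.785436, which rounds to 3.7854.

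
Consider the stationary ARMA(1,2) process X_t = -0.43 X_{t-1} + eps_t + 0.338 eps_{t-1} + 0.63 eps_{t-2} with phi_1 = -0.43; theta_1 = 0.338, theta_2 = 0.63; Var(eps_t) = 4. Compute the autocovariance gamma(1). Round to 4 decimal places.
\gamma(1) = -1.5604

Multiply the model equation by X_{t-k} and take expectations. With theta_0 = psi_0 = 1 and psi_j the MA(infinity) weights, this gives
  gamma(k) - sum_i phi_i gamma(k-i) = c_k,
  c_k = sigma^2 * sum_{j=k..q} theta_j psi_{j-k}   (c_k = 0 for k > q),
using gamma(-m) = gamma(m).
psi-weights needed (psi_j = theta_j + sum_i phi_i psi_{j-i}):
  psi_1 = theta_1 + phi_1 = 0.338 + (-0.43) = -0.092
  psi_2 = theta_2 + phi_1 psi_1 = 0.63 + (-0.43)(-0.092) = 0.66956
Right-hand sides:
  c_0 = sigma^2 (1 + theta_1 psi_1 + theta_2 psi_2) = 4 * (1 + (0.338)(-0.092) + (0.63)(0.66956)) = 4 * 1.390727 = 5.562907
  c_1 = sigma^2 (theta_1 + theta_2 psi_1) = 4 * (0.338 + (0.63)(-0.092)) = 1.12016
  c_2 = sigma^2 theta_2 = 4 * (0.63) = 2.52
Equations for k = 0 and k = 1 (AR order 1):
  gamma(0) = phi_1 gamma(1) + c_0
  gamma(1) = phi_1 gamma(0) + c_1
Substituting the second into the first: gamma(0) (1 - phi_1^2) = c_0 + phi_1 c_1, so
  gamma(0) = (c_0 + phi_1 c_1) / (1 - phi_1^2) = (5.562907 + (-0.43)(1.12016)) / (1 - (-0.43)^2) = 5.081238 / 0.8151 = 6.233883.
  gamma(1) = phi_1 gamma(0) + c_1 = (-0.43)(6.233883) + (1.12016) = -1.56041.
Therefore gamma(1) = -1.5604 (to 4 decimal places).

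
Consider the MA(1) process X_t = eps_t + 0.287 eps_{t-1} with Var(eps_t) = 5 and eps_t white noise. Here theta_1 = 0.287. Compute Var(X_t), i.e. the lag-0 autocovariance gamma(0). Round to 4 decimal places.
\gamma(0) = 5.4118

For an MA(q) process X_t = eps_t + sum_i theta_i eps_{t-i} with
Var(eps_t) = sigma^2, the variance is
  gamma(0) = sigma^2 * (1 + sum_i theta_i^2).
  sum_i theta_i^2 = (0.287)^2 = 0.082369.
  gamma(0) = 5 * (1 + 0.082369) = 5 * 1.082369 = 5.411845, which rounds to 5.4118.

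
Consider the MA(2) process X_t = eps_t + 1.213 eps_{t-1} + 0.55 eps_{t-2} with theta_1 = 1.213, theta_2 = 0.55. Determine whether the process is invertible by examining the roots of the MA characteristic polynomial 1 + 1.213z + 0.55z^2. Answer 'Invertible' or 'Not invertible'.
\text{Invertible}

The MA(q) characteristic polynomial is P(z) = 1 + 1.213z + 0.55z^2.
Invertibility requires all roots to lie outside the unit circle, i.e. |z| > 1 for every root.
Set 1 + (1.213) z + (0.55) z^2 = 0, i.e. a z^2 + b z + c = 0 with a = 0.55, b = 1.213, c = 1.
Discriminant D = b^2 - 4ac = (1.213)^2 - 4*(0.55)*1 = 1.471369 - (2.2) = -0.728631.
D < 0, so the roots are the complex-conjugate pair z = (-b +/- i sqrt(-D)) / (2a) = -1.1027 +/- 0.776i.
For a conjugate pair |z|^2 = z * conj(z) = (product of roots) = c/a = 1/(0.55) = 1.818182, so |z| = sqrt(1.818182) = 1.3484 for both roots.
Moduli of all roots: 1.3484, 1.3484.
All moduli strictly greater than 1? Yes.
Verdict: Invertible.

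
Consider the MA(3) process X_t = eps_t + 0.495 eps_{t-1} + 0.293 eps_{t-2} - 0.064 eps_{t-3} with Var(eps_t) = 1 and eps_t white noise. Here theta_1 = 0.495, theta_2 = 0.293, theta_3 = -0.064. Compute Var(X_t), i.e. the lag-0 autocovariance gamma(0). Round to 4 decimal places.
\gamma(0) = 1.3350

For an MA(q) process X_t = eps_t + sum_i theta_i eps_{t-i} with
Var(eps_t) = sigma^2, the variance is
  gamma(0) = sigma^2 * (1 + sum_i theta_i^2).
  sum_i theta_i^2 = (0.495)^2 + (0.293)^2 + (-0.064)^2 = 0.245025 + 0.085849 + 0.004096 = 0.33497.
  gamma(0) = 1 * (1 + 0.33497) = 1 * 1.33497 = 1.33497, which rounds to 1.3350.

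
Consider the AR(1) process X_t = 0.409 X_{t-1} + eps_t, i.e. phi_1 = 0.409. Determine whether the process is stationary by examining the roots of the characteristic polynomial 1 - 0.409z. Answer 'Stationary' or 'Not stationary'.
\text{Stationary}

The AR(p) characteristic polynomial is P(z) = 1 - 0.409z.
Stationarity requires all roots to lie outside the unit circle, i.e. |z| > 1 for every root.
This is linear in z: 1 + (-0.409) z = 0  =>  z = -1/(-0.409) = 2.444988,  |z| = 2.444988.
Moduli of all roots: 2.4450.
All moduli strictly greater than 1? Yes.
Verdict: Stationary.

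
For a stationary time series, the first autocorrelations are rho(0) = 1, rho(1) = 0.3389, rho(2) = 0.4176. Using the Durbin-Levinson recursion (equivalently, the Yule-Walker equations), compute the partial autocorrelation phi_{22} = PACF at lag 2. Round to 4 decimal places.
\phi_{22} = 0.3420

The PACF at lag k is phi_{kk}, the last component of the solution
to the Yule-Walker system G_k phi = r_k where
  (G_k)_{ij} = rho(|i - j|), (r_k)_i = rho(i), i,j = 1..k.
Equivalently, Durbin-Levinson gives phi_{kk} iteratively:
  phi_{11} = rho(1)
  phi_{kk} = [rho(k) - sum_{j=1..k-1} phi_{k-1,j} rho(k-j)]
            / [1 - sum_{j=1..k-1} phi_{k-1,j} rho(j)],
  phi_{k,j} = phi_{k-1,j} - phi_{kk} phi_{k-1,k-j},  j = 1..k-1.
Step k = 1:
  phi_11 = rho(1) = 0.3389.
Step k = 2:
  phi_22 = [rho(2) - phi_11 rho(1)] / [1 - phi_11 rho(1)] = [0.4176 - (0.3389)(0.3389)] / [1 - (0.3389)(0.3389)]
         = 0.30274679 / 0.88514679 = 0.342.
Therefore phi_{22} = 0.3420.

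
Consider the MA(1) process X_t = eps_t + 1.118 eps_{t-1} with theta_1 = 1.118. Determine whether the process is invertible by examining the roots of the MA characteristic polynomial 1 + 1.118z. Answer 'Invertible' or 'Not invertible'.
\text{Not invertible}

The MA(q) characteristic polynomial is P(z) = 1 + 1.118z.
Invertibility requires all roots to lie outside the unit circle, i.e. |z| > 1 for every root.
This is linear in z: 1 + (1.118) z = 0  =>  z = -1/(1.118) = -0.894454,  |z| = 0.894454.
Moduli of all roots: 0.8945.
All moduli strictly greater than 1? No.
Verdict: Not invertible.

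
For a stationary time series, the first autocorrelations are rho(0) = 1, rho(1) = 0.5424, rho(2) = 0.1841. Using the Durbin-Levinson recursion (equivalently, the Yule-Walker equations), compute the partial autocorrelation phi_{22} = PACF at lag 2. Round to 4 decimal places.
\phi_{22} = -0.1560

The PACF at lag k is phi_{kk}, the last component of the solution
to the Yule-Walker system G_k phi = r_k where
  (G_k)_{ij} = rho(|i - j|), (r_k)_i = rho(i), i,j = 1..k.
Equivalently, Durbin-Levinson gives phi_{kk} iteratively:
  phi_{11} = rho(1)
  phi_{kk} = [rho(k) - sum_{j=1..k-1} phi_{k-1,j} rho(k-j)]
            / [1 - sum_{j=1..k-1} phi_{k-1,j} rho(j)],
  phi_{k,j} = phi_{k-1,j} - phi_{kk} phi_{k-1,k-j},  j = 1..k-1.
Step k = 1:
  phi_11 = rho(1) = 0.5424.
Step k = 2:
  phi_22 = [rho(2) - phi_11 rho(1)] / [1 - phi_11 rho(1)] = [0.1841 - (0.5424)(0.5424)] / [1 - (0.5424)(0.5424)]
         = -0.11009776 / 0.70580224 = -0.156.
Therefore phi_{22} = -0.1560.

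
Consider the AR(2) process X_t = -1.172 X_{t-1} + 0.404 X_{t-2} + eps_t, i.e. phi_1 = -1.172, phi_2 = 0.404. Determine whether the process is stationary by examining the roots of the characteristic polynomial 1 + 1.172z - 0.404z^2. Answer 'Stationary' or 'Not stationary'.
\text{Not stationary}

The AR(p) characteristic polynomial is P(z) = 1 + 1.172z - 0.404z^2.
Stationarity requires all roots to lie outside the unit circle, i.e. |z| > 1 for every root.
Set 1 + (1.172) z + (-0.404) z^2 = 0, i.e. a z^2 + b z + c = 0 with a = -0.404, b = 1.172, c = 1.
Discriminant D = b^2 - 4ac = (1.172)^2 - 4*(-0.404)*1 = 1.373584 - (-1.616) = 2.989584.
D >= 0, so the roots are real: z = (-b +/- sqrt(D)) / (2a) = (-1.172 +/- 1.729041) / (-0.808).
  z_1 = (-1.172 + 1.729041) / (-0.808) = -0.6894,   |z_1| = 0.6894.
  z_2 = (-1.172 - 1.729041) / (-0.808) = 3.5904,   |z_2| = 3.5904.
Moduli of all roots: 0.6894, 3.5904.
All moduli strictly greater than 1? No.
Verdict: Not stationary.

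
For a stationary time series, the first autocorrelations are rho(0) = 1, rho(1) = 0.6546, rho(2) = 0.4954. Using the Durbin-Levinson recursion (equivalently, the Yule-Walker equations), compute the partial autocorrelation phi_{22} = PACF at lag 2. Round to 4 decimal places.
\phi_{22} = 0.1171

The PACF at lag k is phi_{kk}, the last component of the solution
to the Yule-Walker system G_k phi = r_k where
  (G_k)_{ij} = rho(|i - j|), (r_k)_i = rho(i), i,j = 1..k.
Equivalently, Durbin-Levinson gives phi_{kk} iteratively:
  phi_{11} = rho(1)
  phi_{kk} = [rho(k) - sum_{j=1..k-1} phi_{k-1,j} rho(k-j)]
            / [1 - sum_{j=1..k-1} phi_{k-1,j} rho(j)],
  phi_{k,j} = phi_{k-1,j} - phi_{kk} phi_{k-1,k-j},  j = 1..k-1.
Step k = 1:
  phi_11 = rho(1) = 0.6546.
Step k = 2:
  phi_22 = [rho(2) - phi_11 rho(1)] / [1 - phi_11 rho(1)] = [0.4954 - (0.6546)(0.6546)] / [1 - (0.6546)(0.6546)]
         = 0.06689884 / 0.57149884 = 0.1171.
Therefore phi_{22} = 0.1171.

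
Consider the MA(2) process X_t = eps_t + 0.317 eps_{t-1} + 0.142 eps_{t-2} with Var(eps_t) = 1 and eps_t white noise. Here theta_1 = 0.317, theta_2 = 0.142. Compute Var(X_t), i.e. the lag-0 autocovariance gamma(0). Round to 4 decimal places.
\gamma(0) = 1.1207

For an MA(q) process X_t = eps_t + sum_i theta_i eps_{t-i} with
Var(eps_t) = sigma^2, the variance is
  gamma(0) = sigma^2 * (1 + sum_i theta_i^2).
  sum_i theta_i^2 = (0.317)^2 + (0.142)^2 = 0.100489 + 0.020164 = 0.120653.
  gamma(0) = 1 * (1 + 0.120653) = 1 * 1.120653 = 1.120653, which rounds to 1.1207.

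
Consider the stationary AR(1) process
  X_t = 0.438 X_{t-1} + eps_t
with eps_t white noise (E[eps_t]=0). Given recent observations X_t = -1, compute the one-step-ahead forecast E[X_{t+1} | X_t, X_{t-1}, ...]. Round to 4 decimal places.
E[X_{t+1} \mid \mathcal F_t] = -0.4380

For an AR(p) model X_t = c + sum_i phi_i X_{t-i} + eps_t, the
one-step-ahead conditional mean is
  E[X_{t+1} | X_t, ...] = c + sum_i phi_i X_{t+1-i}.
Substitute known values:
  E[X_{t+1} | ...] = (0.438) * (-1)
                   = -0.4380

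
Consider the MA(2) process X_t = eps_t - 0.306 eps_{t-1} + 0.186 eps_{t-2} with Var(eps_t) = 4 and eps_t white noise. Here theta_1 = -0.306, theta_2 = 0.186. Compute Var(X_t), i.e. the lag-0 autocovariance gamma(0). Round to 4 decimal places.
\gamma(0) = 4.5129

For an MA(q) process X_t = eps_t + sum_i theta_i eps_{t-i} with
Var(eps_t) = sigma^2, the variance is
  gamma(0) = sigma^2 * (1 + sum_i theta_i^2).
  sum_i theta_i^2 = (-0.306)^2 + (0.186)^2 = 0.093636 + 0.034596 = 0.128232.
  gamma(0) = 4 * (1 + 0.128232) = 4 * 1.128232 = 4.512928, which rounds to 4.5129.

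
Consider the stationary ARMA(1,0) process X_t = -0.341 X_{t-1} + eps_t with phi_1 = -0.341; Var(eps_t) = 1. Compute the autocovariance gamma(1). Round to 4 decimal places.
\gamma(1) = -0.3859

Multiply the model equation by X_{t-k} and take expectations. With theta_0 = psi_0 = 1 and psi_j the MA(infinity) weights, this gives
  gamma(k) - sum_i phi_i gamma(k-i) = c_k,
  c_k = sigma^2 * sum_{j=k..q} theta_j psi_{j-k}   (c_k = 0 for k > q),
using gamma(-m) = gamma(m).
Pure AR (q = 0): c_0 = sigma^2 = 1, c_k = 0 for k >= 1.
Equations for k = 0 and k = 1 (AR order 1):
  gamma(0) = phi_1 gamma(1) + c_0
  gamma(1) = phi_1 gamma(0) + c_1
Substituting the second into the first: gamma(0) (1 - phi_1^2) = c_0 + phi_1 c_1, so
  gamma(0) = c_0 / (1 - phi_1^2) = 1 / (1 - (-0.341)^2) = 1 / 0.883719 = 1.131581.
  gamma(1) = phi_1 gamma(0) = (-0.341)(1.131581) = -0.385869.
Therefore gamma(1) = -0.3859 (to 4 decimal places).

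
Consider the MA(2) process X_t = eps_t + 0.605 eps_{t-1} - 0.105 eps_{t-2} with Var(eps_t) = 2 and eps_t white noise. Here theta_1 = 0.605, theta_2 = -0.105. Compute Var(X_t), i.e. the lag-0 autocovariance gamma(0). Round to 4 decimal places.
\gamma(0) = 2.7541

For an MA(q) process X_t = eps_t + sum_i theta_i eps_{t-i} with
Var(eps_t) = sigma^2, the variance is
  gamma(0) = sigma^2 * (1 + sum_i theta_i^2).
  sum_i theta_i^2 = (0.605)^2 + (-0.105)^2 = 0.366025 + 0.011025 = 0.37705.
  gamma(0) = 2 * (1 + 0.37705) = 2 * 1.37705 = 2.7541.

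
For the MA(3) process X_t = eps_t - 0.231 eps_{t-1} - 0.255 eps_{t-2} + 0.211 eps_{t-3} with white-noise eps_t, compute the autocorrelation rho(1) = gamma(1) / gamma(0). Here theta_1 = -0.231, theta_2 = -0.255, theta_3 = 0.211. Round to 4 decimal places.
\rho(1) = -0.1943

For an MA(q) process with theta_0 = 1, the autocovariance is
  gamma(k) = sigma^2 * sum_{i=0..q-k} theta_i * theta_{i+k},
and rho(k) = gamma(k) / gamma(0). Sigma^2 cancels.
  numerator   = (1)*(-0.231) + (-0.231)*(-0.255) + (-0.255)*(0.211) = -0.2259.
  denominator = (1)^2 + (-0.231)^2 + (-0.255)^2 + (0.211)^2 = 1.162907.
  rho(1) = -0.2259 / 1.162907 = -0.1943.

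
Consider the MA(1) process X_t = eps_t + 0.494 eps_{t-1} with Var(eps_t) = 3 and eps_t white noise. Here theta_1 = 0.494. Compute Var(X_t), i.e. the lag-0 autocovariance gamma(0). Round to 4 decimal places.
\gamma(0) = 3.7321

For an MA(q) process X_t = eps_t + sum_i theta_i eps_{t-i} with
Var(eps_t) = sigma^2, the variance is
  gamma(0) = sigma^2 * (1 + sum_i theta_i^2).
  sum_i theta_i^2 = (0.494)^2 = 0.244036.
  gamma(0) = 3 * (1 + 0.244036) = 3 * 1.244036 = 3.732108, which rounds to 3.7321.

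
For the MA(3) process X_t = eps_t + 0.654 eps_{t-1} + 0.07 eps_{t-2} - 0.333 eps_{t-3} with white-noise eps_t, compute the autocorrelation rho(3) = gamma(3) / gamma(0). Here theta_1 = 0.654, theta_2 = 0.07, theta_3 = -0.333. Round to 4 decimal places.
\rho(3) = -0.2157

For an MA(q) process with theta_0 = 1, the autocovariance is
  gamma(k) = sigma^2 * sum_{i=0..q-k} theta_i * theta_{i+k},
and rho(k) = gamma(k) / gamma(0). Sigma^2 cancels.
  numerator   = (1)*(-0.333) = -0.333.
  denominator = (1)^2 + (0.654)^2 + (0.07)^2 + (-0.333)^2 = 1.543505.
  rho(3) = -0.333 / 1.543505 = -0.2157.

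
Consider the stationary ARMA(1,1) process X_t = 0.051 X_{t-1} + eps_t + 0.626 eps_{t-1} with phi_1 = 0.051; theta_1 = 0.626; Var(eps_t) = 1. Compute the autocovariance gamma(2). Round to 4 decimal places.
\gamma(2) = 0.0357

Multiply the model equation by X_{t-k} and take expectations. With theta_0 = psi_0 = 1 and psi_j the MA(infinity) weights, this gives
  gamma(k) - sum_i phi_i gamma(k-i) = c_k,
  c_k = sigma^2 * sum_{j=k..q} theta_j psi_{j-k}   (c_k = 0 for k > q),
using gamma(-m) = gamma(m).
psi-weights needed (psi_j = theta_j + sum_i phi_i psi_{j-i}):
  psi_1 = theta_1 + phi_1 = 0.626 + (0.051) = 0.677
Right-hand sides:
  c_0 = sigma^2 (1 + theta_1 psi_1) = 1 * (1 + (0.626)(0.677)) = 1 * 1.423802 = 1.423802
  c_1 = sigma^2 theta_1 = 1 * (0.626) = 0.626
  c_2 = 0
Equations for k = 0 and k = 1 (AR order 1):
  gamma(0) = phi_1 gamma(1) + c_0
  gamma(1) = phi_1 gamma(0) + c_1
Substituting the second into the first: gamma(0) (1 - phi_1^2) = c_0 + phi_1 c_1, so
  gamma(0) = (c_0 + phi_1 c_1) / (1 - phi_1^2) = (1.423802 + (0.051)(0.626)) / (1 - (0.051)^2) = 1.455728 / 0.997399 = 1.459524.
  gamma(1) = phi_1 gamma(0) + c_1 = (0.051)(1.459524) + (0.626) = 0.700436.
For k = 2 (> q): gamma(2) = phi_1 gamma(1) = (0.051)(0.700436) = 0.035722.
Therefore gamma(2) = 0.0357 (to 4 decimal places).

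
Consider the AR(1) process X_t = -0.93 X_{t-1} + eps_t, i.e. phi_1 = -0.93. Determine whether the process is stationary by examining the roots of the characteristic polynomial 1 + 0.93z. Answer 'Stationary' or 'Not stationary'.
\text{Stationary}

The AR(p) characteristic polynomial is P(z) = 1 + 0.93z.
Stationarity requires all roots to lie outside the unit circle, i.e. |z| > 1 for every root.
This is linear in z: 1 + (0.93) z = 0  =>  z = -1/(0.93) = -1.075269,  |z| = 1.075269.
Moduli of all roots: 1.0753.
All moduli strictly greater than 1? Yes.
Verdict: Stationary.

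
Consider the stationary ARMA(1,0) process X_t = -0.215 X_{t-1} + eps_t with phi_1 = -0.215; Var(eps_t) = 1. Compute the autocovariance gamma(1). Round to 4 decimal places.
\gamma(1) = -0.2254

Multiply the model equation by X_{t-k} and take expectations. With theta_0 = psi_0 = 1 and psi_j the MA(infinity) weights, this gives
  gamma(k) - sum_i phi_i gamma(k-i) = c_k,
  c_k = sigma^2 * sum_{j=k..q} theta_j psi_{j-k}   (c_k = 0 for k > q),
using gamma(-m) = gamma(m).
Pure AR (q = 0): c_0 = sigma^2 = 1, c_k = 0 for k >= 1.
Equations for k = 0 and k = 1 (AR order 1):
  gamma(0) = phi_1 gamma(1) + c_0
  gamma(1) = phi_1 gamma(0) + c_1
Substituting the second into the first: gamma(0) (1 - phi_1^2) = c_0 + phi_1 c_1, so
  gamma(0) = c_0 / (1 - phi_1^2) = 1 / (1 - (-0.215)^2) = 1 / 0.953775 = 1.048465.
  gamma(1) = phi_1 gamma(0) = (-0.215)(1.048465) = -0.22542.
Therefore gamma(1) = -0.2254 (to 4 decimal places).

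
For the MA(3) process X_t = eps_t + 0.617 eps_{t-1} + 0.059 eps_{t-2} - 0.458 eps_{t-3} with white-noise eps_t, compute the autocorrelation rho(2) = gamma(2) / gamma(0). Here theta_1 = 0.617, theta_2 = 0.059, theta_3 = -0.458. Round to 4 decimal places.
\rho(2) = -0.1403

For an MA(q) process with theta_0 = 1, the autocovariance is
  gamma(k) = sigma^2 * sum_{i=0..q-k} theta_i * theta_{i+k},
and rho(k) = gamma(k) / gamma(0). Sigma^2 cancels.
  numerator   = (1)*(0.059) + (0.617)*(-0.458) = -0.223586.
  denominator = (1)^2 + (0.617)^2 + (0.059)^2 + (-0.458)^2 = 1.593934.
  rho(2) = -0.223586 / 1.593934 = -0.1403.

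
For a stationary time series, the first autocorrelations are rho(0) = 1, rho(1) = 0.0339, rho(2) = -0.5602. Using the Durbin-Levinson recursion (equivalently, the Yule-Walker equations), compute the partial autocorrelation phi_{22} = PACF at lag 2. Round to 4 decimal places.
\phi_{22} = -0.5620

The PACF at lag k is phi_{kk}, the last component of the solution
to the Yule-Walker system G_k phi = r_k where
  (G_k)_{ij} = rho(|i - j|), (r_k)_i = rho(i), i,j = 1..k.
Equivalently, Durbin-Levinson gives phi_{kk} iteratively:
  phi_{11} = rho(1)
  phi_{kk} = [rho(k) - sum_{j=1..k-1} phi_{k-1,j} rho(k-j)]
            / [1 - sum_{j=1..k-1} phi_{k-1,j} rho(j)],
  phi_{k,j} = phi_{k-1,j} - phi_{kk} phi_{k-1,k-j},  j = 1..k-1.
Step k = 1:
  phi_11 = rho(1) = 0.0339.
Step k = 2:
  phi_22 = [rho(2) - phi_11 rho(1)] / [1 - phi_11 rho(1)] = [-0.5602 - (0.0339)(0.0339)] / [1 - (0.0339)(0.0339)]
         = -0.56134921 / 0.99885079 = -0.562.
Therefore phi_{22} = -0.5620.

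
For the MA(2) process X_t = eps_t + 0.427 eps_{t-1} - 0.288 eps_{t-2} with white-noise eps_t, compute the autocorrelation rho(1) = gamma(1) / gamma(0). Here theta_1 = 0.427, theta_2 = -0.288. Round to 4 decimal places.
\rho(1) = 0.2403

For an MA(q) process with theta_0 = 1, the autocovariance is
  gamma(k) = sigma^2 * sum_{i=0..q-k} theta_i * theta_{i+k},
and rho(k) = gamma(k) / gamma(0). Sigma^2 cancels.
  numerator   = (1)*(0.427) + (0.427)*(-0.288) = 0.304024.
  denominator = (1)^2 + (0.427)^2 + (-0.288)^2 = 1.265273.
  rho(1) = 0.304024 / 1.265273 = 0.2403.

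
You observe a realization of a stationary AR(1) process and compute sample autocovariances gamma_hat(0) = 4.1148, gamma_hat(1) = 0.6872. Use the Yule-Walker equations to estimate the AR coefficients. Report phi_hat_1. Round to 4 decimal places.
\hat\phi_{1} = 0.1670

The Yule-Walker equations for an AR(p) process read, in matrix form,
  Gamma_p phi = r_p,   with   (Gamma_p)_{ij} = gamma(|i - j|),
                       (r_p)_i = gamma(i),   i,j = 1..p.
Substitute the sample gammas (Toeplitz matrix and right-hand side of size 1):
  Gamma_p = [[4.1148]]
  r_p     = [0.6872]
With p = 1 this is the single equation gamma(0) phi_1 = gamma(1):
  phi_hat_1 = gamma(1) / gamma(0) = 0.6872 / 4.1148 = 0.1670.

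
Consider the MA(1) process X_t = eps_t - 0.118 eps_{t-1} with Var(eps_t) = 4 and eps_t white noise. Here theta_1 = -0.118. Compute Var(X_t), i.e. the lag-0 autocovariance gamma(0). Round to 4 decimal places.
\gamma(0) = 4.0557

For an MA(q) process X_t = eps_t + sum_i theta_i eps_{t-i} with
Var(eps_t) = sigma^2, the variance is
  gamma(0) = sigma^2 * (1 + sum_i theta_i^2).
  sum_i theta_i^2 = (-0.118)^2 = 0.013924.
  gamma(0) = 4 * (1 + 0.013924) = 4 * 1.013924 = 4.055696, which rounds to 4.0557.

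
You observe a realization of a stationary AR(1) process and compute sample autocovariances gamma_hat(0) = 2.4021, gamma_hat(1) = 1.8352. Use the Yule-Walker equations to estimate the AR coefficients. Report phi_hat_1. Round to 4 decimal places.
\hat\phi_{1} = 0.7640

The Yule-Walker equations for an AR(p) process read, in matrix form,
  Gamma_p phi = r_p,   with   (Gamma_p)_{ij} = gamma(|i - j|),
                       (r_p)_i = gamma(i),   i,j = 1..p.
Substitute the sample gammas (Toeplitz matrix and right-hand side of size 1):
  Gamma_p = [[2.4021]]
  r_p     = [1.8352]
With p = 1 this is the single equation gamma(0) phi_1 = gamma(1):
  phi_hat_1 = gamma(1) / gamma(0) = 1.8352 / 2.4021 = 0.7640.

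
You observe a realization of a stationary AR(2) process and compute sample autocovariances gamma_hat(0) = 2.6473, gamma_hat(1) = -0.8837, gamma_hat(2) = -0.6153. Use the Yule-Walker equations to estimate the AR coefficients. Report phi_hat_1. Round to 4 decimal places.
\hat\phi_{1} = -0.4630

The Yule-Walker equations for an AR(p) process read, in matrix form,
  Gamma_p phi = r_p,   with   (Gamma_p)_{ij} = gamma(|i - j|),
                       (r_p)_i = gamma(i),   i,j = 1..p.
Substitute the sample gammas (Toeplitz matrix and right-hand side of size 2):
  Gamma_p = [[2.6473, -0.8837], [-0.8837, 2.6473]]
  r_p     = [-0.8837, -0.6153]
Written out:
  2.6473 phi_1 - 0.8837 phi_2 = -0.8837
  -0.8837 phi_1 + 2.6473 phi_2 = -0.6153
Solve by Cramer's rule:
  det = gamma(0)^2 - gamma(1)^2 = (2.6473)^2 - (-0.8837)^2 = 7.00819729 - 0.78092569 = 6.2272716
  phi_hat_1 = [gamma(1) gamma(0) - gamma(1) gamma(2)] / det = [(-0.8837)(2.6473) - (-0.8837)(-0.6153)] / 6.2272716 = -2.88315962 / 6.2272716 = -0.463
  phi_hat_2 = [gamma(0) gamma(2) - gamma(1)^2] / det = [(2.6473)(-0.6153) - (-0.8837)^2] / 6.2272716 = -2.40980938 / 6.2272716 = -0.387
So phi_hat = [-0.4630, -0.3870].
Therefore phi_hat_1 = -0.4630.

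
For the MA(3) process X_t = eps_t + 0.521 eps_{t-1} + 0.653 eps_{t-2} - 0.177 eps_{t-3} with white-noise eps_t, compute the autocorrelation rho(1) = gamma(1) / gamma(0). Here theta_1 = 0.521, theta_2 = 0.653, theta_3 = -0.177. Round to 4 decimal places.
\rho(1) = 0.4312

For an MA(q) process with theta_0 = 1, the autocovariance is
  gamma(k) = sigma^2 * sum_{i=0..q-k} theta_i * theta_{i+k},
and rho(k) = gamma(k) / gamma(0). Sigma^2 cancels.
  numerator   = (1)*(0.521) + (0.521)*(0.653) + (0.653)*(-0.177) = 0.745632.
  denominator = (1)^2 + (0.521)^2 + (0.653)^2 + (-0.177)^2 = 1.729179.
  rho(1) = 0.745632 / 1.729179 = 0.4312.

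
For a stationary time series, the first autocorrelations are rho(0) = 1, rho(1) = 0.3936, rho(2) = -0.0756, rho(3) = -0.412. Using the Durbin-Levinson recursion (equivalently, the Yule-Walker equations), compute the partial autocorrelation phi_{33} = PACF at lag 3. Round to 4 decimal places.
\phi_{33} = -0.3410

The PACF at lag k is phi_{kk}, the last component of the solution
to the Yule-Walker system G_k phi = r_k where
  (G_k)_{ij} = rho(|i - j|), (r_k)_i = rho(i), i,j = 1..k.
Equivalently, Durbin-Levinson gives phi_{kk} iteratively:
  phi_{11} = rho(1)
  phi_{kk} = [rho(k) - sum_{j=1..k-1} phi_{k-1,j} rho(k-j)]
            / [1 - sum_{j=1..k-1} phi_{k-1,j} rho(j)],
  phi_{k,j} = phi_{k-1,j} - phi_{kk} phi_{k-1,k-j},  j = 1..k-1.
Step k = 1:
  phi_11 = rho(1) = 0.3936.
Step k = 2:
  phi_22 = [rho(2) - phi_11 rho(1)] / [1 - phi_11 rho(1)] = [-0.0756 - (0.3936)(0.3936)] / [1 - (0.3936)(0.3936)]
         = -0.23052096 / 0.84507904 = -0.27278.
  Update: phi_21 = phi_11 - phi_22 phi_11 = 0.3936 - (-0.27278)(0.3936) = 0.500966.
Step k = 3:
  phi_33 = [rho(3) - phi_21 rho(2) - phi_22 rho(1)] / [1 - phi_21 rho(1) - phi_22 rho(2)]
    numerator   = -0.412 - (0.500966)(-0.0756) - (-0.27278)(0.3936) = -0.2667606
    denominator = 1 - (0.500966)(0.3936) - (-0.27278)(-0.0756) = 0.78219745
  phi_33 = -0.2667606 / 0.78219745 = -0.341.
Therefore phi_{33} = -0.3410.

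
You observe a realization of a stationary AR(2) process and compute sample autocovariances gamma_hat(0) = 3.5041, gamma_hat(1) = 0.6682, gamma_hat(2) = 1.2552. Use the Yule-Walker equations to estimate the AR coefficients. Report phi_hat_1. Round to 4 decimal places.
\hat\phi_{1} = 0.1270

The Yule-Walker equations for an AR(p) process read, in matrix form,
  Gamma_p phi = r_p,   with   (Gamma_p)_{ij} = gamma(|i - j|),
                       (r_p)_i = gamma(i),   i,j = 1..p.
Substitute the sample gammas (Toeplitz matrix and right-hand side of size 2):
  Gamma_p = [[3.5041, 0.6682], [0.6682, 3.5041]]
  r_p     = [0.6682, 1.2552]
Written out:
  3.5041 phi_1 + 0.6682 phi_2 = 0.6682
  0.6682 phi_1 + 3.5041 phi_2 = 1.2552
Solve by Cramer's rule:
  det = gamma(0)^2 - gamma(1)^2 = (3.5041)^2 - (0.6682)^2 = 12.27871681 - 0.44649124 = 11.83222557
  phi_hat_1 = [gamma(1) gamma(0) - gamma(1) gamma(2)] / det = [(0.6682)(3.5041) - (0.6682)(1.2552)] / 11.83222557 = 1.50271498 / 11.83222557 = 0.127
  phi_hat_2 = [gamma(0) gamma(2) - gamma(1)^2] / det = [(3.5041)(1.2552) - (0.6682)^2] / 11.83222557 = 3.95185508 / 11.83222557 = 0.334
So phi_hat = [0.1270, 0.3340].
Therefore phi_hat_1 = 0.1270.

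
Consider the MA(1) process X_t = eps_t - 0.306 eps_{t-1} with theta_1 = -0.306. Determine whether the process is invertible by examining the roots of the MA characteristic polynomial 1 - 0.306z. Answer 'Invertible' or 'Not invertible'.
\text{Invertible}

The MA(q) characteristic polynomial is P(z) = 1 - 0.306z.
Invertibility requires all roots to lie outside the unit circle, i.e. |z| > 1 for every root.
This is linear in z: 1 + (-0.306) z = 0  =>  z = -1/(-0.306) = 3.267974,  |z| = 3.267974.
Moduli of all roots: 3.2680.
All moduli strictly greater than 1? Yes.
Verdict: Invertible.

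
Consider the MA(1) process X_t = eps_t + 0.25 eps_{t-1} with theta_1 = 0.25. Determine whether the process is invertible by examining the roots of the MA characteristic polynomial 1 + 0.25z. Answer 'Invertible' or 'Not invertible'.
\text{Invertible}

The MA(q) characteristic polynomial is P(z) = 1 + 0.25z.
Invertibility requires all roots to lie outside the unit circle, i.e. |z| > 1 for every root.
This is linear in z: 1 + (0.25) z = 0  =>  z = -1/(0.25) = -4,  |z| = 4.
Moduli of all roots: 4.0000.
All moduli strictly greater than 1? Yes.
Verdict: Invertible.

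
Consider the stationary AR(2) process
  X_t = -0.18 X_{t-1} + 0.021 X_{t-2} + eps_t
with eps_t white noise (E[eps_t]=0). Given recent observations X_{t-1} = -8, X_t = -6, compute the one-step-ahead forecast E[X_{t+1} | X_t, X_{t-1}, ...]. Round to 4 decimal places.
E[X_{t+1} \mid \mathcal F_t] = 0.9120

For an AR(p) model X_t = c + sum_i phi_i X_{t-i} + eps_t, the
one-step-ahead conditional mean is
  E[X_{t+1} | X_t, ...] = c + sum_i phi_i X_{t+1-i}.
Substitute known values:
  E[X_{t+1} | ...] = (-0.18) * (-6) + (0.021) * (-8)
                   = 0.9120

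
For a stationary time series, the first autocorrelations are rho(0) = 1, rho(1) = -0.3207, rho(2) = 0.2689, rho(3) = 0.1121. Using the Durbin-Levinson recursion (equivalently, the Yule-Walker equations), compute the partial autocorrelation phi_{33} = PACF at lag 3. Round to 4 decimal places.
\phi_{33} = 0.2790

The PACF at lag k is phi_{kk}, the last component of the solution
to the Yule-Walker system G_k phi = r_k where
  (G_k)_{ij} = rho(|i - j|), (r_k)_i = rho(i), i,j = 1..k.
Equivalently, Durbin-Levinson gives phi_{kk} iteratively:
  phi_{11} = rho(1)
  phi_{kk} = [rho(k) - sum_{j=1..k-1} phi_{k-1,j} rho(k-j)]
            / [1 - sum_{j=1..k-1} phi_{k-1,j} rho(j)],
  phi_{k,j} = phi_{k-1,j} - phi_{kk} phi_{k-1,k-j},  j = 1..k-1.
Step k = 1:
  phi_11 = rho(1) = -0.3207.
Step k = 2:
  phi_22 = [rho(2) - phi_11 rho(1)] / [1 - phi_11 rho(1)] = [0.2689 - (-0.3207)(-0.3207)] / [1 - (-0.3207)(-0.3207)]
         = 0.16605151 / 0.89715151 = 0.185087.
  Update: phi_21 = phi_11 - phi_22 phi_11 = -0.3207 - (0.185087)(-0.3207) = -0.261342.
Step k = 3:
  phi_33 = [rho(3) - phi_21 rho(2) - phi_22 rho(1)] / [1 - phi_21 rho(1) - phi_22 rho(2)]
    numerator   = 0.1121 - (-0.261342)(0.2689) - (0.185087)(-0.3207) = 0.24173254
    denominator = 1 - (-0.261342)(-0.3207) - (0.185087)(0.2689) = 0.86641745
  phi_33 = 0.24173254 / 0.86641745 = 0.279.
Therefore phi_{33} = 0.2790.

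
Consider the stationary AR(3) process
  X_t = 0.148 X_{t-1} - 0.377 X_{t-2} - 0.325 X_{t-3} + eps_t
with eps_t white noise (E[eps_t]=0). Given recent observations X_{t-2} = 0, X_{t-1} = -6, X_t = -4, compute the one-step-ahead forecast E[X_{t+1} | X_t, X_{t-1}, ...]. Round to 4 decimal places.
E[X_{t+1} \mid \mathcal F_t] = 1.6700

For an AR(p) model X_t = c + sum_i phi_i X_{t-i} + eps_t, the
one-step-ahead conditional mean is
  E[X_{t+1} | X_t, ...] = c + sum_i phi_i X_{t+1-i}.
Substitute known values:
  E[X_{t+1} | ...] = (0.148) * (-4) + (-0.377) * (-6) + (-0.325) * (0)
                   = 1.6700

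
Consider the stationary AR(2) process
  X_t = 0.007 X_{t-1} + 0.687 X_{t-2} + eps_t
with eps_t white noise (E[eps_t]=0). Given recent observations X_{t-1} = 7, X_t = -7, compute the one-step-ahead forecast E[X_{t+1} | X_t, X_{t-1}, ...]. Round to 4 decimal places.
E[X_{t+1} \mid \mathcal F_t] = 4.7600

For an AR(p) model X_t = c + sum_i phi_i X_{t-i} + eps_t, the
one-step-ahead conditional mean is
  E[X_{t+1} | X_t, ...] = c + sum_i phi_i X_{t+1-i}.
Substitute known values:
  E[X_{t+1} | ...] = (0.007) * (-7) + (0.687) * (7)
                   = 4.7600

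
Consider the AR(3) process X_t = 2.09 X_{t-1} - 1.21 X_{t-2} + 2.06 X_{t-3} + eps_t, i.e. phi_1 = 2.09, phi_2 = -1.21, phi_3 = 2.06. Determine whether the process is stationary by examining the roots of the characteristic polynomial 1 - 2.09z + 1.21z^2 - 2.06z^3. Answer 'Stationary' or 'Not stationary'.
\text{Not stationary}

The AR(p) characteristic polynomial is P(z) = 1 - 2.09z + 1.21z^2 - 2.06z^3.
Stationarity requires all roots to lie outside the unit circle, i.e. |z| > 1 for every root.
Degree 3: look for a simple real root z0 first, then factor out (1 - z/z0) and solve the remaining quadratic.
Testing z0 = 0.5: P(0.5) = 1 + (-2.09)(0.5) + (1.21)(0.5)^2 + (-2.06)(0.5)^3
  = 1 + (-1.045) + (0.3025) + (-0.2575) = 0.  So z_0 = 0.5 is a root, |z_0| = 0.5.
Divide out the factor (1 - 2 z) = (1 - z/z0) (since 1/z0 = 2):
  P(z) = (1 - 2 z)(1 + (-0.09) z + (1.03) z^2)
  [check: z-coef -0.09 - (2) = -2.09; z^2-coef 1.03 - (2)(-0.09) = 1.21; z^3-coef -(2)(1.03) = -2.06.]
Remaining roots from the quadratic factor 1 + (-0.09) z + (1.03) z^2:
  Set 1 + (-0.09) z + (1.03) z^2 = 0, i.e. a z^2 + b z + c = 0 with a = 1.03, b = -0.09, c = 1.
  Discriminant D = b^2 - 4ac = (-0.09)^2 - 4*(1.03)*1 = 0.0081 - (4.12) = -4.1119.
  D < 0, so the roots are the complex-conjugate pair z = (-b +/- i sqrt(-D)) / (2a) = 0.0437 +/- 0.9844i.
  For a conjugate pair |z|^2 = z * conj(z) = (product of roots) = c/a = 1/(1.03) = 0.970874, so |z| = sqrt(0.970874) = 0.9853 for both roots.
Moduli of all roots: 0.5000, 0.9853, 0.9853.
All moduli strictly greater than 1? No.
Verdict: Not stationary.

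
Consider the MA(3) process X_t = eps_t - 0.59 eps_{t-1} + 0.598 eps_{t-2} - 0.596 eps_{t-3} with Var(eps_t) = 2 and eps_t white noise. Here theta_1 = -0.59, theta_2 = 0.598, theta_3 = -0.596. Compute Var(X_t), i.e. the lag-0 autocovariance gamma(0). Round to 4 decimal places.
\gamma(0) = 4.1218

For an MA(q) process X_t = eps_t + sum_i theta_i eps_{t-i} with
Var(eps_t) = sigma^2, the variance is
  gamma(0) = sigma^2 * (1 + sum_i theta_i^2).
  sum_i theta_i^2 = (-0.59)^2 + (0.598)^2 + (-0.596)^2 = 0.3481 + 0.357604 + 0.355216 = 1.06092.
  gamma(0) = 2 * (1 + 1.06092) = 2 * 2.06092 = 4.12184, which rounds to 4.1218.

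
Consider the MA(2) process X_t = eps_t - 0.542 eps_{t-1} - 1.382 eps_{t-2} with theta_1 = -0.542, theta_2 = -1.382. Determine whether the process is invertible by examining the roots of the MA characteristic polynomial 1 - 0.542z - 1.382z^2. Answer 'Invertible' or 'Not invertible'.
\text{Not invertible}

The MA(q) characteristic polynomial is P(z) = 1 - 0.542z - 1.382z^2.
Invertibility requires all roots to lie outside the unit circle, i.e. |z| > 1 for every root.
Set 1 + (-0.542) z + (-1.382) z^2 = 0, i.e. a z^2 + b z + c = 0 with a = -1.382, b = -0.542, c = 1.
Discriminant D = b^2 - 4ac = (-0.542)^2 - 4*(-1.382)*1 = 0.293764 - (-5.528) = 5.821764.
D >= 0, so the roots are real: z = (-b +/- sqrt(D)) / (2a) = (0.542 +/- 2.412833) / (-2.764).
  z_1 = (0.542 + 2.412833) / (-2.764) = -1.069,   |z_1| = 1.069.
  z_2 = (0.542 - 2.412833) / (-2.764) = 0.6769,   |z_2| = 0.6769.
Moduli of all roots: 1.0690, 0.6769.
All moduli strictly greater than 1? No.
Verdict: Not invertible.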